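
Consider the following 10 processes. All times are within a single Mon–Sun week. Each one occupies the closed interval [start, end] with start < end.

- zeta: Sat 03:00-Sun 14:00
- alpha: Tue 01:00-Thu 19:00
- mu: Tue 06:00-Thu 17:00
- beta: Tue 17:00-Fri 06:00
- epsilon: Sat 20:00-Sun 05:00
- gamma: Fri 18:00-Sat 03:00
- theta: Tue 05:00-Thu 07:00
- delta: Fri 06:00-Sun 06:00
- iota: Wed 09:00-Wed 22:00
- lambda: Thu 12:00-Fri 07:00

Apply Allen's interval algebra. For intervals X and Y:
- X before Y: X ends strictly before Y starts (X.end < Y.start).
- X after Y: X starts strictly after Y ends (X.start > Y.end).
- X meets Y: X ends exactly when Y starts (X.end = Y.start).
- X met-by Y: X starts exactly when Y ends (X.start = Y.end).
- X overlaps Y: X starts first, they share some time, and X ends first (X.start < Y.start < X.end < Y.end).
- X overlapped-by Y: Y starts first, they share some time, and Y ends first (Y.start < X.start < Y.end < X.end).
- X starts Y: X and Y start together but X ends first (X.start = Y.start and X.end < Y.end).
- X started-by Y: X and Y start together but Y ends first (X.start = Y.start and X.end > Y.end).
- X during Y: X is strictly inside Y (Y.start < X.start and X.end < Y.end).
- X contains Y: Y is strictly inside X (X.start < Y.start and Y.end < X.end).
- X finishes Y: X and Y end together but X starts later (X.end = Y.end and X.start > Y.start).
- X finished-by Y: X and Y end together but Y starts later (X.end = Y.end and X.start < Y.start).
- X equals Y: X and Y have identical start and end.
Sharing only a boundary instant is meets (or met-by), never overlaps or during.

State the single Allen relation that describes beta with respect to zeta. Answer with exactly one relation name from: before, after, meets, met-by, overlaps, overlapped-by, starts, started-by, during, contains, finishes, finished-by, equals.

before

beta = [Tue 17:00, Fri 06:00]; zeta = [Sat 03:00, Sun 14:00].
Compare endpoints: beta.start < zeta.start, beta.start < zeta.end, beta.end < zeta.start, beta.end < zeta.end.
That pattern is 'before'.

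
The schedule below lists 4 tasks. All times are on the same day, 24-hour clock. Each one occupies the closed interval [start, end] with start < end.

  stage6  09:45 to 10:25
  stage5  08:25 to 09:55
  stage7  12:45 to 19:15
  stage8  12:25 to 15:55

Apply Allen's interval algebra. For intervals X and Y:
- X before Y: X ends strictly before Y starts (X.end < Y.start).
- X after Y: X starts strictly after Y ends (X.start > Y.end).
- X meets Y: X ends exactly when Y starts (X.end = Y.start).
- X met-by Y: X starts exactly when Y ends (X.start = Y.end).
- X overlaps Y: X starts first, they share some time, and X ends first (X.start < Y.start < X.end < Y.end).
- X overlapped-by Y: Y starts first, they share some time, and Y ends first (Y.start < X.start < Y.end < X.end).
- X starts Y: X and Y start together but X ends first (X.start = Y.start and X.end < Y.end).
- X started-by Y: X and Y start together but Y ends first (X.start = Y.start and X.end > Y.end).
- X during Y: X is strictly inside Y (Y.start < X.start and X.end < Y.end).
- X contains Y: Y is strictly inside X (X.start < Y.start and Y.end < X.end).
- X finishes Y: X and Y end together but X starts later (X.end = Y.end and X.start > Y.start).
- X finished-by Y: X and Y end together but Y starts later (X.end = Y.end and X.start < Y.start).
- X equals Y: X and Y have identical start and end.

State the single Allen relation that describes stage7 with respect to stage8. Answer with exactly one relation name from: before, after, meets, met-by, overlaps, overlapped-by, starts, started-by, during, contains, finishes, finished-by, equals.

overlapped-by

stage7 = [12:45, 19:15]; stage8 = [12:25, 15:55].
Compare endpoints: stage7.start > stage8.start, stage7.start < stage8.end, stage7.end > stage8.start, stage7.end > stage8.end.
That pattern is 'overlapped-by'.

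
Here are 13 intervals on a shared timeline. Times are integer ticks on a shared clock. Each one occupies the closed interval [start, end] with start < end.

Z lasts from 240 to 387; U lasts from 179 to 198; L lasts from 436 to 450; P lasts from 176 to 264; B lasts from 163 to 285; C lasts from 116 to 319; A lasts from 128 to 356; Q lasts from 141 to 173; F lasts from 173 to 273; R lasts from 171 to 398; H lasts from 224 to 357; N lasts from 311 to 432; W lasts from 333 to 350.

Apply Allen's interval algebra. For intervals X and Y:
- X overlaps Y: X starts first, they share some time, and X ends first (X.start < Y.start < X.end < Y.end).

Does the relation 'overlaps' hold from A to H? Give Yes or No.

Yes

A = [128, 356], H = [224, 357].
Actual relation of A to H: overlaps.
Asked whether 'overlaps' holds → Yes.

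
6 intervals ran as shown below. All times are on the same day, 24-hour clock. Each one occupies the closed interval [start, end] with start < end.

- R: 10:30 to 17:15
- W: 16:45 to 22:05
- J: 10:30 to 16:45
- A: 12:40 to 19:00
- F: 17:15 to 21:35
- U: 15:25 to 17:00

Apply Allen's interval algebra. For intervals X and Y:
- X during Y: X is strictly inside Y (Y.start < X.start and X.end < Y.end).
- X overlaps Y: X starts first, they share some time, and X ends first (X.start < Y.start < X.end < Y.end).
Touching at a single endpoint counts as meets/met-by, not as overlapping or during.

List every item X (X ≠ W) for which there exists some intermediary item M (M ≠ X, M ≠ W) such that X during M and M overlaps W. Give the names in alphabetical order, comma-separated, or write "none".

U

Target W = [16:45, 22:05].
Intermediaries M with M overlaps W: A, R, U.
Via A — items with X during A: U.
Via R — items with X during R: U.
Via U — items with X during U: none.
Union: U.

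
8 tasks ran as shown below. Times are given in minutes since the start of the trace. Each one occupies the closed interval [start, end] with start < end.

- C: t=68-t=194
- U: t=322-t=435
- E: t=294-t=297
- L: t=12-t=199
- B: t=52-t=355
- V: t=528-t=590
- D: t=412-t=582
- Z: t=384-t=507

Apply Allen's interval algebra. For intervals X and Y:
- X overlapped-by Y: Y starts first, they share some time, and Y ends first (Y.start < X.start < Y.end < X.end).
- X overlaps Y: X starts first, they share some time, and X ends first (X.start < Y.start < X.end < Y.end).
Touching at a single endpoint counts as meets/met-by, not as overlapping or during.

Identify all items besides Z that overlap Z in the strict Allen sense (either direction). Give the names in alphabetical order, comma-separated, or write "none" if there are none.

Target Z = [t=384, t=507].
B [t=52, t=355] → before → no.
C [t=68, t=194] → before → no.
D [t=412, t=582] → overlapped-by → yes.
E [t=294, t=297] → before → no.
L [t=12, t=199] → before → no.
U [t=322, t=435] → overlaps → yes.
V [t=528, t=590] → after → no.
Result: D, U.

D, U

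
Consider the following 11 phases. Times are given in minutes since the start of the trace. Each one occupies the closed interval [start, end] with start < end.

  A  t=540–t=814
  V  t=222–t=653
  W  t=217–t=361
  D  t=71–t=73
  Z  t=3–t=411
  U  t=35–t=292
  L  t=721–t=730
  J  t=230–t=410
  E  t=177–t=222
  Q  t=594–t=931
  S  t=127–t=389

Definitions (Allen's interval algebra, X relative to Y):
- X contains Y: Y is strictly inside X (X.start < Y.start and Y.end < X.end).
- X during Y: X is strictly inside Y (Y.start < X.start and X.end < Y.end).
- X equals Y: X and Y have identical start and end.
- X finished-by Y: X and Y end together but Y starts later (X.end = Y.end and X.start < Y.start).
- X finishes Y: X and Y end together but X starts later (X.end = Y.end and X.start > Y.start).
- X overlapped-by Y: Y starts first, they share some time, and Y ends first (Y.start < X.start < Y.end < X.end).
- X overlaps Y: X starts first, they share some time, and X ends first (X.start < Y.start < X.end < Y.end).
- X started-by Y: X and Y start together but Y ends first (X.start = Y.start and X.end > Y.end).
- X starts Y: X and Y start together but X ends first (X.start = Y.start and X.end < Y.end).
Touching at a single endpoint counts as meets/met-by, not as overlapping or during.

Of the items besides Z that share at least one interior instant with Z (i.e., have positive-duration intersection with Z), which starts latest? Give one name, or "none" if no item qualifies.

Target Z = [t=3, t=411].
A [t=540, t=814] → after → excluded.
D [t=71, t=73] → during → candidate.
E [t=177, t=222] → during → candidate.
J [t=230, t=410] → during → candidate.
L [t=721, t=730] → after → excluded.
Q [t=594, t=931] → after → excluded.
S [t=127, t=389] → during → candidate.
U [t=35, t=292] → during → candidate.
V [t=222, t=653] → overlapped-by → candidate.
W [t=217, t=361] → during → candidate.
Among candidates, latest start is t=230 → J.

J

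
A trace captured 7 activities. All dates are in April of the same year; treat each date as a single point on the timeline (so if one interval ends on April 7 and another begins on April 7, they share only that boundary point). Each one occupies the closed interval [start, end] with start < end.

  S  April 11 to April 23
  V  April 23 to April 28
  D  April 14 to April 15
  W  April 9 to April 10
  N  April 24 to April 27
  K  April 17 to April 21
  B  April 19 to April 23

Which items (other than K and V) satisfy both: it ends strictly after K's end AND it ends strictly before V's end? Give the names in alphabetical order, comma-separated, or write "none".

B, N, S

Conditions: its end is strictly after K's end (X.end > April 21) AND its end is strictly before V's end (X.end < April 28).
B: end April 23 > April 21? ✓; end April 23 < April 28? ✓ → yes.
D: end April 15 > April 21? ✗; end April 15 < April 28? ✓ → no.
N: end April 27 > April 21? ✓; end April 27 < April 28? ✓ → yes.
S: end April 23 > April 21? ✓; end April 23 < April 28? ✓ → yes.
W: end April 10 > April 21? ✗; end April 10 < April 28? ✓ → no.
Result: B, N, S.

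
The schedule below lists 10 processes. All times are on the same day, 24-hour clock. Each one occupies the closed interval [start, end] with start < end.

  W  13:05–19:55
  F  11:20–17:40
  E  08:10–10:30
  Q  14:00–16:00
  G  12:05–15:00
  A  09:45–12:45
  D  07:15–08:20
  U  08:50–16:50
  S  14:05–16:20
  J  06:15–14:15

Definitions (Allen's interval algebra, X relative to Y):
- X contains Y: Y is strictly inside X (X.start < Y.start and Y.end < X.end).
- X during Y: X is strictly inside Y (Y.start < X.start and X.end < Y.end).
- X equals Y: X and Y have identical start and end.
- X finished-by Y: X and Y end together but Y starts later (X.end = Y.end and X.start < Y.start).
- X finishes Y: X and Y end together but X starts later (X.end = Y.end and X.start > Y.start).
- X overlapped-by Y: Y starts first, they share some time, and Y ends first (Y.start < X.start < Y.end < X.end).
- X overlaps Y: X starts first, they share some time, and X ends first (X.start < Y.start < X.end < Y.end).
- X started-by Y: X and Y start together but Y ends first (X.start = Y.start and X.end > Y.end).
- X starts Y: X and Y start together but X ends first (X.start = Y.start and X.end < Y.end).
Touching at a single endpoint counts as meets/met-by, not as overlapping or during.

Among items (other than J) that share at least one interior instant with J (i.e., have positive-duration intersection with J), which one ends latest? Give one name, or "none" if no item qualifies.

W

Target J = [06:15, 14:15].
A [09:45, 12:45] → during → candidate.
D [07:15, 08:20] → during → candidate.
E [08:10, 10:30] → during → candidate.
F [11:20, 17:40] → overlapped-by → candidate.
G [12:05, 15:00] → overlapped-by → candidate.
Q [14:00, 16:00] → overlapped-by → candidate.
S [14:05, 16:20] → overlapped-by → candidate.
U [08:50, 16:50] → overlapped-by → candidate.
W [13:05, 19:55] → overlapped-by → candidate.
Among candidates, latest end is 19:55 → W.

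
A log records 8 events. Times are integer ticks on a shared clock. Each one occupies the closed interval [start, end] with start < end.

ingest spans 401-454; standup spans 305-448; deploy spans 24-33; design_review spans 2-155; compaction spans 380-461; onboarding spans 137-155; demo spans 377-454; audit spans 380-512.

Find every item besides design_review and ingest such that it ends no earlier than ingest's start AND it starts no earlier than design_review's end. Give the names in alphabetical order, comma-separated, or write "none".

Conditions: its end is no earlier than ingest's start (X.end >= 401) AND its start is no earlier than design_review's end (X.start >= 155).
audit: end 512 >= 401? ✓; start 380 >= 155? ✓ → yes.
compaction: end 461 >= 401? ✓; start 380 >= 155? ✓ → yes.
demo: end 454 >= 401? ✓; start 377 >= 155? ✓ → yes.
deploy: end 33 >= 401? ✗; start 24 >= 155? ✗ → no.
onboarding: end 155 >= 401? ✗; start 137 >= 155? ✗ → no.
standup: end 448 >= 401? ✓; start 305 >= 155? ✓ → yes.
Result: audit, compaction, demo, standup.

audit, compaction, demo, standup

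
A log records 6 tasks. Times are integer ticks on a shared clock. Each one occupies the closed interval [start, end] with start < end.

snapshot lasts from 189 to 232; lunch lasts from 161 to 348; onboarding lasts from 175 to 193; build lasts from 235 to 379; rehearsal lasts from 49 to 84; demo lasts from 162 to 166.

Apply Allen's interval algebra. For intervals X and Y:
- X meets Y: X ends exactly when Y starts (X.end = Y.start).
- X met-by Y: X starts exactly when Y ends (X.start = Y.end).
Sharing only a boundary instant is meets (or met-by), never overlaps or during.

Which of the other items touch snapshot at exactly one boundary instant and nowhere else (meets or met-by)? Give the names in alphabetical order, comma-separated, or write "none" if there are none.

none

Target snapshot = [189, 232].
build [235, 379] → after → no.
demo [162, 166] → before → no.
lunch [161, 348] → contains → no.
onboarding [175, 193] → overlaps → no.
rehearsal [49, 84] → before → no.
Result: none.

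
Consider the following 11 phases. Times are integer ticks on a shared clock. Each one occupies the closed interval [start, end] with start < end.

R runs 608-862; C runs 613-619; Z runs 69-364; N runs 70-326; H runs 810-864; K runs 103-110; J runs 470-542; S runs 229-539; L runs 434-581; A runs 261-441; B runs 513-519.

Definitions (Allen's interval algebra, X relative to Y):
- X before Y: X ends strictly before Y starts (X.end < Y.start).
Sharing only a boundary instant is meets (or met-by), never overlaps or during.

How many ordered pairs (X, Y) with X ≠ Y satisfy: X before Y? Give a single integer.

38

Checking all 110 ordered pairs for relation 'before'; matching pairs in alphabetical order:
(A, B): A before B ✓
(A, C): A before C ✓
(A, H): A before H ✓
(A, J): A before J ✓
(A, R): A before R ✓
(B, C): B before C ✓
(B, H): B before H ✓
(B, R): B before R ✓
(C, H): C before H ✓
(J, C): J before C ✓
(J, H): J before H ✓
(J, R): J before R ✓
(K, A): K before A ✓
(K, B): K before B ✓
(K, C): K before C ✓
(K, H): K before H ✓
(K, J): K before J ✓
(K, L): K before L ✓
(K, R): K before R ✓
(K, S): K before S ✓
(L, C): L before C ✓
(L, H): L before H ✓
(L, R): L before R ✓
(N, B): N before B ✓
... plus 14 further pairs not listed.
Count: 38.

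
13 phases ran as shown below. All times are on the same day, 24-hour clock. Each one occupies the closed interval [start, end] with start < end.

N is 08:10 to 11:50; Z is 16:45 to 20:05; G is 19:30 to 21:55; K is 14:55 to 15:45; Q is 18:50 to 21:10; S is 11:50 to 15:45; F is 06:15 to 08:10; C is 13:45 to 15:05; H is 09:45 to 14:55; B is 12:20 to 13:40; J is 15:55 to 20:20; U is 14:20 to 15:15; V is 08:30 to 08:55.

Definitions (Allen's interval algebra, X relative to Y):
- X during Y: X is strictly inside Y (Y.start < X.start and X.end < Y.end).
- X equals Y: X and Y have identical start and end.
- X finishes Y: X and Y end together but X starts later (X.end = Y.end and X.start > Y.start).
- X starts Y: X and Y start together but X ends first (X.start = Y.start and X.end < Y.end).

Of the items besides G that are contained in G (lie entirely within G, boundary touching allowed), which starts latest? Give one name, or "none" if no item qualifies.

none

Target G = [19:30, 21:55].
B [12:20, 13:40] → before → excluded.
C [13:45, 15:05] → before → excluded.
F [06:15, 08:10] → before → excluded.
H [09:45, 14:55] → before → excluded.
J [15:55, 20:20] → overlaps → excluded.
K [14:55, 15:45] → before → excluded.
N [08:10, 11:50] → before → excluded.
Q [18:50, 21:10] → overlaps → excluded.
S [11:50, 15:45] → before → excluded.
U [14:20, 15:15] → before → excluded.
V [08:30, 08:55] → before → excluded.
Z [16:45, 20:05] → overlaps → excluded.
No candidates → none.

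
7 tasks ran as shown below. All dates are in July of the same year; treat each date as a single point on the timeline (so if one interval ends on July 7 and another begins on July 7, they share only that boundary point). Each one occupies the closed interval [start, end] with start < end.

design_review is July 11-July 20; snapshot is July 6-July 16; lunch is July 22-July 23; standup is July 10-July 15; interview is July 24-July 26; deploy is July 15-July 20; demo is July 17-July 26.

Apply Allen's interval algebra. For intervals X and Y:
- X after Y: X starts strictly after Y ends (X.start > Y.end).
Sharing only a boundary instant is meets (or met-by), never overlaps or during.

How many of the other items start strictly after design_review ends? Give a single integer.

2

Target design_review = [July 11, July 20].
demo [July 17, July 26] → overlapped-by → no.
deploy [July 15, July 20] → finishes → no.
interview [July 24, July 26] → after → counts.
lunch [July 22, July 23] → after → counts.
snapshot [July 6, July 16] → overlaps → no.
standup [July 10, July 15] → overlaps → no.
Total: 2.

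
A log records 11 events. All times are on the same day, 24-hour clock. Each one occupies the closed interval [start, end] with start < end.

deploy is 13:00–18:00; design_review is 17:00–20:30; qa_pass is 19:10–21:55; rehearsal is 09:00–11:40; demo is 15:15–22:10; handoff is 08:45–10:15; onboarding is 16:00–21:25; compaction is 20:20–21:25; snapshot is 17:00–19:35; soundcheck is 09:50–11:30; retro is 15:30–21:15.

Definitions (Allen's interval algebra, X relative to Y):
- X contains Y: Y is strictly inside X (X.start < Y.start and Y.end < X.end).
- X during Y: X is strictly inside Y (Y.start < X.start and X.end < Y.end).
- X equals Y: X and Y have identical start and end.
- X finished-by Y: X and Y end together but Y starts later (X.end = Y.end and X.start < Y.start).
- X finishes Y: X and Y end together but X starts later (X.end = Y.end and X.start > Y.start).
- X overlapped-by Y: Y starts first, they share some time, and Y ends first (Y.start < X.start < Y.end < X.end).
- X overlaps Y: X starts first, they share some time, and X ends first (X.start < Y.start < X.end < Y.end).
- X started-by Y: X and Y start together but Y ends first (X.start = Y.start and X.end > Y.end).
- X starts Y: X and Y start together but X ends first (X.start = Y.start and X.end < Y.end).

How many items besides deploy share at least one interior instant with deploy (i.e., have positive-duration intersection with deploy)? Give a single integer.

Target deploy = [13:00, 18:00].
compaction [20:20, 21:25] → after → no.
demo [15:15, 22:10] → overlapped-by → counts.
design_review [17:00, 20:30] → overlapped-by → counts.
handoff [08:45, 10:15] → before → no.
onboarding [16:00, 21:25] → overlapped-by → counts.
qa_pass [19:10, 21:55] → after → no.
rehearsal [09:00, 11:40] → before → no.
retro [15:30, 21:15] → overlapped-by → counts.
snapshot [17:00, 19:35] → overlapped-by → counts.
soundcheck [09:50, 11:30] → before → no.
Total: 5.

5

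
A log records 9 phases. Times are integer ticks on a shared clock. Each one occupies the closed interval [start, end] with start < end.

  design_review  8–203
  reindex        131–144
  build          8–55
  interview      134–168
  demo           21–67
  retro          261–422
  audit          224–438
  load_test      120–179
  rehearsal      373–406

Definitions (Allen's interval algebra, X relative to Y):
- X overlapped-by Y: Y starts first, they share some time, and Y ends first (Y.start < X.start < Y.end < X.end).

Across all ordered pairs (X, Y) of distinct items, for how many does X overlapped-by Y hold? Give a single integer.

2

Checking all 72 ordered pairs for relation 'overlapped-by'; matching pairs in alphabetical order:
(demo, build): demo overlapped-by build ✓
(interview, reindex): interview overlapped-by reindex ✓
Count: 2.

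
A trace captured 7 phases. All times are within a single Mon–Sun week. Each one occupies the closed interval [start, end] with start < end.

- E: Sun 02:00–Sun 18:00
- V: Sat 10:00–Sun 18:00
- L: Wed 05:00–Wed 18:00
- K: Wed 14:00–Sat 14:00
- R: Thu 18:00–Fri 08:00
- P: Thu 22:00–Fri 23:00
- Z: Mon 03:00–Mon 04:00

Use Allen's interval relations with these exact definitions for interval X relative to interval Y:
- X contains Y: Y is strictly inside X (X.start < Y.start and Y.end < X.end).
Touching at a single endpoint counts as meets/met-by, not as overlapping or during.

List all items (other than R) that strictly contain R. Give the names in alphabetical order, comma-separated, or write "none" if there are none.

Target R = [Thu 18:00, Fri 08:00].
E [Sun 02:00, Sun 18:00] → after → no.
K [Wed 14:00, Sat 14:00] → contains → yes.
L [Wed 05:00, Wed 18:00] → before → no.
P [Thu 22:00, Fri 23:00] → overlapped-by → no.
V [Sat 10:00, Sun 18:00] → after → no.
Z [Mon 03:00, Mon 04:00] → before → no.
Result: K.

K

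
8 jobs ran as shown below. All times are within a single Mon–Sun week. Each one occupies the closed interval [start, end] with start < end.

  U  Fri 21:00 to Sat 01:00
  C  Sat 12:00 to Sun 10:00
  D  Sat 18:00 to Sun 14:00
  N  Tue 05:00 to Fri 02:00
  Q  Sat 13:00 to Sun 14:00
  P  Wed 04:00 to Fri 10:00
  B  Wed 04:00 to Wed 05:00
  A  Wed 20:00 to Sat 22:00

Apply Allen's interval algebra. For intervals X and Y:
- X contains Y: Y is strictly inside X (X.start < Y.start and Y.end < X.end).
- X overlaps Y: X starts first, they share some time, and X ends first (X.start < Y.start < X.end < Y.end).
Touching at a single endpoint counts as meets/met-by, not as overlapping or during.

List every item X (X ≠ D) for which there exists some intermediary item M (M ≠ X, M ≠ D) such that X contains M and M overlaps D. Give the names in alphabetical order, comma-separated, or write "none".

none

Target D = [Sat 18:00, Sun 14:00].
Intermediaries M with M overlaps D: A, C.
Via A — items with X contains A: none.
Via C — items with X contains C: none.
Union: none.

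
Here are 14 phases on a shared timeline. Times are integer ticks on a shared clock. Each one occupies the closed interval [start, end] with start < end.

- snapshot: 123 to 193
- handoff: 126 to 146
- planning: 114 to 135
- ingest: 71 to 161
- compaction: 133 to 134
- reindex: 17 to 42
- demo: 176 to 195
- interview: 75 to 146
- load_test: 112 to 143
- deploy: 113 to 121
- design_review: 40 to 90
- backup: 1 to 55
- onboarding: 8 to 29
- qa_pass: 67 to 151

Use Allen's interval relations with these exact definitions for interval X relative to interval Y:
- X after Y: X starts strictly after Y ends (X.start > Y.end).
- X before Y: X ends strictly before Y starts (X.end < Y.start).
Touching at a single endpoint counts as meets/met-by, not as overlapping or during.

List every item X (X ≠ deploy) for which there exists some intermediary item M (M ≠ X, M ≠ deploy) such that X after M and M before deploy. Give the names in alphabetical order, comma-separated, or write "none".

Target deploy = [113, 121].
Intermediaries M with M before deploy: backup, design_review, onboarding, reindex.
Via backup — items with X after backup: compaction, demo, handoff, ingest, interview, load_test, planning, qa_pass, snapshot.
Via design_review — items with X after design_review: compaction, demo, handoff, load_test, planning, snapshot.
Via onboarding — items with X after onboarding: compaction, demo, design_review, handoff, ingest, interview, load_test, planning, qa_pass, snapshot.
Via reindex — items with X after reindex: compaction, demo, handoff, ingest, interview, load_test, planning, qa_pass, snapshot.
Union: compaction, demo, design_review, handoff, ingest, interview, load_test, planning, qa_pass, snapshot.

compaction, demo, design_review, handoff, ingest, interview, load_test, planning, qa_pass, snapshot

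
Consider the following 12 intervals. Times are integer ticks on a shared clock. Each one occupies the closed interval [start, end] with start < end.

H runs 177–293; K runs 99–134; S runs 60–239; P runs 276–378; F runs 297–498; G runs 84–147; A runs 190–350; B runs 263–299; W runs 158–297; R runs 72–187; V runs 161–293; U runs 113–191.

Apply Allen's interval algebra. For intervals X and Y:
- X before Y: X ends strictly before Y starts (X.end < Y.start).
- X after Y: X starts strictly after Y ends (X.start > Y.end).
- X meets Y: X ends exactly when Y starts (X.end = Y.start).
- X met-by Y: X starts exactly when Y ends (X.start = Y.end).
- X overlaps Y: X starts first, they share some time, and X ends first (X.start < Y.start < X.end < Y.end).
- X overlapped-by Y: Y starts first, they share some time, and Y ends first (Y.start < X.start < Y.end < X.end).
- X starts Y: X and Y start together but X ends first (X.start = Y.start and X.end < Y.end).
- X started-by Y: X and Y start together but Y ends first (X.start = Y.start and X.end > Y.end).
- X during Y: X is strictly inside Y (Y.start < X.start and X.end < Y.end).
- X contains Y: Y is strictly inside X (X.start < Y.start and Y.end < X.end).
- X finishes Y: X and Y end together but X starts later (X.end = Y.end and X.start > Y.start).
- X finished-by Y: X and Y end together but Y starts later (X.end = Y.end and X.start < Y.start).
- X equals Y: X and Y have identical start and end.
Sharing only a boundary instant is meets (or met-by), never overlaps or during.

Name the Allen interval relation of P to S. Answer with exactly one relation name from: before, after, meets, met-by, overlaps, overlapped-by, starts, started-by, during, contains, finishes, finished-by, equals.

P = [276, 378]; S = [60, 239].
Compare endpoints: P.start > S.start, P.start > S.end, P.end > S.start, P.end > S.end.
That pattern is 'after'.

after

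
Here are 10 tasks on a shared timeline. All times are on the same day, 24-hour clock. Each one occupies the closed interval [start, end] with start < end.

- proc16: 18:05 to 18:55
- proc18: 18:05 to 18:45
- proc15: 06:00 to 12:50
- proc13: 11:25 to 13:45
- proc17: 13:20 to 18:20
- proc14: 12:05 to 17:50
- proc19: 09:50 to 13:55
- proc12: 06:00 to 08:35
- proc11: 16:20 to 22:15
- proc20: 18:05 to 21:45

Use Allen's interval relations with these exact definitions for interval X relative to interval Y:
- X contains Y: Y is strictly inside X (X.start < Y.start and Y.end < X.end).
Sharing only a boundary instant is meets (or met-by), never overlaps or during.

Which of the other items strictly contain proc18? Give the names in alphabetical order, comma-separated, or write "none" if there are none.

Target proc18 = [18:05, 18:45].
proc11 [16:20, 22:15] → contains → yes.
proc12 [06:00, 08:35] → before → no.
proc13 [11:25, 13:45] → before → no.
proc14 [12:05, 17:50] → before → no.
proc15 [06:00, 12:50] → before → no.
proc16 [18:05, 18:55] → started-by → no.
proc17 [13:20, 18:20] → overlaps → no.
proc19 [09:50, 13:55] → before → no.
proc20 [18:05, 21:45] → started-by → no.
Result: proc11.

proc11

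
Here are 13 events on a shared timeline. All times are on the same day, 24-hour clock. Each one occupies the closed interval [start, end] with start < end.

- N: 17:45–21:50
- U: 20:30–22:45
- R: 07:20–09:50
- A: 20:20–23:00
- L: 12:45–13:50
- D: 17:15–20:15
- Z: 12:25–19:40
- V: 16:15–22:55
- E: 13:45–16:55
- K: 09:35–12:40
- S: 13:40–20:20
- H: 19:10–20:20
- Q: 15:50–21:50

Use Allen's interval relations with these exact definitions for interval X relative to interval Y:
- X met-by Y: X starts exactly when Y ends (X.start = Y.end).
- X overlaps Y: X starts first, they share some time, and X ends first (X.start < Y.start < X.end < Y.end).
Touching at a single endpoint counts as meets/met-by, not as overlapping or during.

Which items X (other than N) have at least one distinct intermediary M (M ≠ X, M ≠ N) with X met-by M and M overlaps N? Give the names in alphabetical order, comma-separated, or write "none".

A

Target N = [17:45, 21:50].
Intermediaries M with M overlaps N: D, S, Z.
Via D — items with X met-by D: none.
Via S — items with X met-by S: A.
Via Z — items with X met-by Z: none.
Union: A.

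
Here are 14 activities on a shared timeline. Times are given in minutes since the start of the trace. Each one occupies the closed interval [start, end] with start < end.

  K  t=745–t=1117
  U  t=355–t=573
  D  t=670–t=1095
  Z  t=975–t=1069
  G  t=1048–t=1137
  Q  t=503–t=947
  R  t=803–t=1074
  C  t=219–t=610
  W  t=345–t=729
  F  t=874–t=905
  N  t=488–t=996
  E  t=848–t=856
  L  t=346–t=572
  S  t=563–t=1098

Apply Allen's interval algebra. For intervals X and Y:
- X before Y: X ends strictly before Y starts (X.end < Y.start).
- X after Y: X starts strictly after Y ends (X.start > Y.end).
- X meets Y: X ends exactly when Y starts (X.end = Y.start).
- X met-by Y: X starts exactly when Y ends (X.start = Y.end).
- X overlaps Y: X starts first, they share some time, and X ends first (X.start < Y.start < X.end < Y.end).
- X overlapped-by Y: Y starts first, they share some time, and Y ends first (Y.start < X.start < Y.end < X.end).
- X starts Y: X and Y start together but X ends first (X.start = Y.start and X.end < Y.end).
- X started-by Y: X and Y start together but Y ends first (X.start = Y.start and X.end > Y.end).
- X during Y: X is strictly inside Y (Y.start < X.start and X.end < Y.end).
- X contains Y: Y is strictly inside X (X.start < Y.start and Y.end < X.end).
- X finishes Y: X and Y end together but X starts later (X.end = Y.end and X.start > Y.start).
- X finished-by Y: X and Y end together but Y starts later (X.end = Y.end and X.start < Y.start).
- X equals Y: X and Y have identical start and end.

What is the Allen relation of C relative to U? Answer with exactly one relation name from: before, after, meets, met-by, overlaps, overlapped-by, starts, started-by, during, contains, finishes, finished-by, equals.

C = [t=219, t=610]; U = [t=355, t=573].
Compare endpoints: C.start < U.start, C.start < U.end, C.end > U.start, C.end > U.end.
That pattern is 'contains'.

contains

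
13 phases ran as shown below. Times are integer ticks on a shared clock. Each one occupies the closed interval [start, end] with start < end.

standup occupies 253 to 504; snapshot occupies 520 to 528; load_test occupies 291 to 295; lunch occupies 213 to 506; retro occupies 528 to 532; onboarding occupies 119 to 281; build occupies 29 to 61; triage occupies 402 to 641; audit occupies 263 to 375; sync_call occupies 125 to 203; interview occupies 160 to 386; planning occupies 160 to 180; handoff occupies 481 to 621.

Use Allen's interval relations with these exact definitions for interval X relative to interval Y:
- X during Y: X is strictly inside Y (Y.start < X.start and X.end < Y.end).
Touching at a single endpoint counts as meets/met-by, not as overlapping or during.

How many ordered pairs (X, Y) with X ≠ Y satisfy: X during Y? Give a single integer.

16

Checking all 156 ordered pairs for relation 'during'; matching pairs in alphabetical order:
(audit, interview): audit during interview ✓
(audit, lunch): audit during lunch ✓
(audit, standup): audit during standup ✓
(handoff, triage): handoff during triage ✓
(load_test, audit): load_test during audit ✓
(load_test, interview): load_test during interview ✓
(load_test, lunch): load_test during lunch ✓
(load_test, standup): load_test during standup ✓
(planning, onboarding): planning during onboarding ✓
(planning, sync_call): planning during sync_call ✓
(retro, handoff): retro during handoff ✓
(retro, triage): retro during triage ✓
(snapshot, handoff): snapshot during handoff ✓
(snapshot, triage): snapshot during triage ✓
(standup, lunch): standup during lunch ✓
(sync_call, onboarding): sync_call during onboarding ✓
Count: 16.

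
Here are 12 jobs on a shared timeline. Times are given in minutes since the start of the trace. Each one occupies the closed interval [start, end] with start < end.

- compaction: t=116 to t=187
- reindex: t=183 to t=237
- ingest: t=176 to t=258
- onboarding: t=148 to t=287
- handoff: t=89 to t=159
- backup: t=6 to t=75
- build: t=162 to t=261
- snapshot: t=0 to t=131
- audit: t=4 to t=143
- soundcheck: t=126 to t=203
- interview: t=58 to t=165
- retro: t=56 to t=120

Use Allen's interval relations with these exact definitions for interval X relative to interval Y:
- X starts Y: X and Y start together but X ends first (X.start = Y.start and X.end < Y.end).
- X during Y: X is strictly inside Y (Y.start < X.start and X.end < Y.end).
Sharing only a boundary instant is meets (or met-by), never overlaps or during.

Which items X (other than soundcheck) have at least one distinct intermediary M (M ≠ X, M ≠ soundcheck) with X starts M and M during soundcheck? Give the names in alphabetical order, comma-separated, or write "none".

none

Target soundcheck = [t=126, t=203].
Intermediaries M with M during soundcheck: none.
Union: none.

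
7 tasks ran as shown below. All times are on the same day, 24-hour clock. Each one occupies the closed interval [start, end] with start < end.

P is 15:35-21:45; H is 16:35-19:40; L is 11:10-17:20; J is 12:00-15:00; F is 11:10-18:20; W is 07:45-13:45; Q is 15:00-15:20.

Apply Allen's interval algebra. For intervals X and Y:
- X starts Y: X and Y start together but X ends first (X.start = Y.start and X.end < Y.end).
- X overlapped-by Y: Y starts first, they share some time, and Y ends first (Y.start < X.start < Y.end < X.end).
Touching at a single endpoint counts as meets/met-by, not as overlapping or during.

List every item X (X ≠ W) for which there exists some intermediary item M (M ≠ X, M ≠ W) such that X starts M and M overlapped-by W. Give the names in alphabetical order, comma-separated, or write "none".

Target W = [07:45, 13:45].
Intermediaries M with M overlapped-by W: F, J, L.
Via F — items with X starts F: L.
Via J — items with X starts J: none.
Via L — items with X starts L: none.
Union: L.

L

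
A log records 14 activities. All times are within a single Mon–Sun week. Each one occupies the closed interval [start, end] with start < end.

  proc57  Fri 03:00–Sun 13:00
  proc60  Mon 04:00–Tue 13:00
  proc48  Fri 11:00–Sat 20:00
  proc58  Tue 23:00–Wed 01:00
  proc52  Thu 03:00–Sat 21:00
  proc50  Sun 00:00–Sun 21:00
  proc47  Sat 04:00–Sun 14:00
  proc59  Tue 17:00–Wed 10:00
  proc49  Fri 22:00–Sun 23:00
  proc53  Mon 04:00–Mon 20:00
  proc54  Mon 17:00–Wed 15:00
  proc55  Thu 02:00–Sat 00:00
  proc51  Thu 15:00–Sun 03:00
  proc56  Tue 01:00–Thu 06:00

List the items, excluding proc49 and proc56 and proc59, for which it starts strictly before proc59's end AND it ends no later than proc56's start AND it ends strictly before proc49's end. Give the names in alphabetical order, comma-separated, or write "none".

Conditions: its start is strictly before proc59's end (X.start < Wed 10:00) AND its end is no later than proc56's start (X.end <= Tue 01:00) AND its end is strictly before proc49's end (X.end < Sun 23:00).
proc47: start Sat 04:00 < Wed 10:00? ✗; end Sun 14:00 <= Tue 01:00? ✗; end Sun 14:00 < Sun 23:00? ✓ → no.
proc48: start Fri 11:00 < Wed 10:00? ✗; end Sat 20:00 <= Tue 01:00? ✗; end Sat 20:00 < Sun 23:00? ✓ → no.
proc50: start Sun 00:00 < Wed 10:00? ✗; end Sun 21:00 <= Tue 01:00? ✗; end Sun 21:00 < Sun 23:00? ✓ → no.
proc51: start Thu 15:00 < Wed 10:00? ✗; end Sun 03:00 <= Tue 01:00? ✗; end Sun 03:00 < Sun 23:00? ✓ → no.
proc52: start Thu 03:00 < Wed 10:00? ✗; end Sat 21:00 <= Tue 01:00? ✗; end Sat 21:00 < Sun 23:00? ✓ → no.
proc53: start Mon 04:00 < Wed 10:00? ✓; end Mon 20:00 <= Tue 01:00? ✓; end Mon 20:00 < Sun 23:00? ✓ → yes.
proc54: start Mon 17:00 < Wed 10:00? ✓; end Wed 15:00 <= Tue 01:00? ✗; end Wed 15:00 < Sun 23:00? ✓ → no.
proc55: start Thu 02:00 < Wed 10:00? ✗; end Sat 00:00 <= Tue 01:00? ✗; end Sat 00:00 < Sun 23:00? ✓ → no.
proc57: start Fri 03:00 < Wed 10:00? ✗; end Sun 13:00 <= Tue 01:00? ✗; end Sun 13:00 < Sun 23:00? ✓ → no.
proc58: start Tue 23:00 < Wed 10:00? ✓; end Wed 01:00 <= Tue 01:00? ✗; end Wed 01:00 < Sun 23:00? ✓ → no.
proc60: start Mon 04:00 < Wed 10:00? ✓; end Tue 13:00 <= Tue 01:00? ✗; end Tue 13:00 < Sun 23:00? ✓ → no.
Result: proc53.

proc53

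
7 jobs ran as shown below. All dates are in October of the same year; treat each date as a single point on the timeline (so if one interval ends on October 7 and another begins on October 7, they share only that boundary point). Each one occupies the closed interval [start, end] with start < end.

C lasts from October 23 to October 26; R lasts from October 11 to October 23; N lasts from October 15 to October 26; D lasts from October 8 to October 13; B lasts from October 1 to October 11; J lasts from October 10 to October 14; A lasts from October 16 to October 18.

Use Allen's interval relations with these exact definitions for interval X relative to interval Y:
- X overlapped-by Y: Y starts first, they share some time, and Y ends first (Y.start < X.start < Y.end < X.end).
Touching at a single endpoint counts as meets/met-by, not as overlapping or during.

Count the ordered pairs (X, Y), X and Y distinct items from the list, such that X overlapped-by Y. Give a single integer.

Checking all 42 ordered pairs for relation 'overlapped-by'; matching pairs in alphabetical order:
(D, B): D overlapped-by B ✓
(J, B): J overlapped-by B ✓
(J, D): J overlapped-by D ✓
(N, R): N overlapped-by R ✓
(R, D): R overlapped-by D ✓
(R, J): R overlapped-by J ✓
Count: 6.

6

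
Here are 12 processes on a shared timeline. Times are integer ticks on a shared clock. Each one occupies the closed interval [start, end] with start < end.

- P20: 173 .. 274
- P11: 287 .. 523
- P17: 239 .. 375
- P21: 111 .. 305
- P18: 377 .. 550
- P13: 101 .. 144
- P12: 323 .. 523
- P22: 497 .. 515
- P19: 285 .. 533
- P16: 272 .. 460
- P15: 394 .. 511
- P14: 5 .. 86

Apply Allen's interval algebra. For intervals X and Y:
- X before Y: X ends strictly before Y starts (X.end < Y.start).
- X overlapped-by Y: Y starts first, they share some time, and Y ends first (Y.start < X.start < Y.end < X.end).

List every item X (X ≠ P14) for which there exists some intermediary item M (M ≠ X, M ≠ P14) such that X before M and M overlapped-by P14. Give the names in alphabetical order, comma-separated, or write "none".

none

Target P14 = [5, 86].
Intermediaries M with M overlapped-by P14: none.
Union: none.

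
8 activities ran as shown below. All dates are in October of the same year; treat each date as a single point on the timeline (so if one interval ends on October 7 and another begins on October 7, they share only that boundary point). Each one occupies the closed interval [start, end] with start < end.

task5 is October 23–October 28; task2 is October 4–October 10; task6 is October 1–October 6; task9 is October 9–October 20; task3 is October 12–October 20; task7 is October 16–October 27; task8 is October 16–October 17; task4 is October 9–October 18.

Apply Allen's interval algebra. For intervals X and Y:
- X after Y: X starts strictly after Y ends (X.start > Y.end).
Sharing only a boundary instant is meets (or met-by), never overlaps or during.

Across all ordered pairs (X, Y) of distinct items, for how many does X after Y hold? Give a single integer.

14

Checking all 56 ordered pairs for relation 'after'; matching pairs in alphabetical order:
(task3, task2): task3 after task2 ✓
(task3, task6): task3 after task6 ✓
(task4, task6): task4 after task6 ✓
(task5, task2): task5 after task2 ✓
(task5, task3): task5 after task3 ✓
(task5, task4): task5 after task4 ✓
(task5, task6): task5 after task6 ✓
(task5, task8): task5 after task8 ✓
(task5, task9): task5 after task9 ✓
(task7, task2): task7 after task2 ✓
(task7, task6): task7 after task6 ✓
(task8, task2): task8 after task2 ✓
(task8, task6): task8 after task6 ✓
(task9, task6): task9 after task6 ✓
Count: 14.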